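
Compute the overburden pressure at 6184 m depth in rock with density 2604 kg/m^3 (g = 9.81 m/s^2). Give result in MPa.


P = rho * g * z / 1e6
= 2604 * 9.81 * 6184 / 1e6
= 157971764.16 / 1e6
= 157.9718 MPa

157.9718


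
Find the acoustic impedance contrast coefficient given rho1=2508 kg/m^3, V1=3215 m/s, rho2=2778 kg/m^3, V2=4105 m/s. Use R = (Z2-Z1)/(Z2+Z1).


Z1 = 2508 * 3215 = 8063220
Z2 = 2778 * 4105 = 11403690
R = (11403690 - 8063220) / (11403690 + 8063220) = 3340470 / 19466910 = 0.1716

0.1716


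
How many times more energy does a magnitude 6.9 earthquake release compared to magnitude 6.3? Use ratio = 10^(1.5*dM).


M2 - M1 = 6.9 - 6.3 = 0.6
1.5 * 0.6 = 0.9
ratio = 10^0.9 = 7.94

7.94


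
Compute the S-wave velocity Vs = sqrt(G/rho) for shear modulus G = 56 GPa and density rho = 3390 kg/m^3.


Convert G to Pa: G = 56e9 Pa
Compute G/rho = 56e9 / 3390 = 16519174.0413
Vs = sqrt(16519174.0413) = 4064.38 m/s

4064.38


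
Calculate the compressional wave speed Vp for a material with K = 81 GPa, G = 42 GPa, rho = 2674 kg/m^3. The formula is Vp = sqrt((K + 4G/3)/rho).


First compute the effective modulus:
K + 4G/3 = 81e9 + 4*42e9/3 = 137000000000.0 Pa
Then divide by density:
137000000000.0 / 2674 = 51234106.2079 Pa/(kg/m^3)
Take the square root:
Vp = sqrt(51234106.2079) = 7157.8 m/s

7157.8


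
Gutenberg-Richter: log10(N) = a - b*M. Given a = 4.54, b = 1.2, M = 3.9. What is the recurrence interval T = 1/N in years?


log10(N) = 4.54 - 1.2*3.9 = -0.14
N = 10^-0.14 = 0.724436
T = 1/N = 1/0.724436 = 1.3804 years

1.3804


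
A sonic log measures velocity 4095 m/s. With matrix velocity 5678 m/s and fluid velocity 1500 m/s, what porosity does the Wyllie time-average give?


1/V - 1/Vm = 1/4095 - 1/5678 = 6.808e-05
1/Vf - 1/Vm = 1/1500 - 1/5678 = 0.00049055
phi = 6.808e-05 / 0.00049055 = 0.1388

0.1388


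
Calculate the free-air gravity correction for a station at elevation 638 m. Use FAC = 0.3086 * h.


FAC = 0.3086 * h
= 0.3086 * 638
= 196.8868 mGal

196.8868


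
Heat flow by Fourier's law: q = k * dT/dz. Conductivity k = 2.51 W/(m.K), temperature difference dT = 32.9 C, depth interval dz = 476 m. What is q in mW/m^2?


q = k * dT / dz * 1000
= 2.51 * 32.9 / 476 * 1000
= 0.173485 * 1000
= 173.4853 mW/m^2

173.4853


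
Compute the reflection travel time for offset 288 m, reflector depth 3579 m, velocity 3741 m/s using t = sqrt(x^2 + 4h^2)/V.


x^2 + 4h^2 = 288^2 + 4*3579^2 = 82944 + 51236964 = 51319908
sqrt(51319908) = 7163.7915
t = 7163.7915 / 3741 = 1.9149 s

1.9149


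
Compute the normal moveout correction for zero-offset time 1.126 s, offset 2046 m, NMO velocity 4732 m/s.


x/Vnmo = 2046/4732 = 0.432375
(x/Vnmo)^2 = 0.186948
t0^2 = 1.267876
sqrt(1.267876 + 0.186948) = 1.206161
dt = 1.206161 - 1.126 = 0.080161

0.080161


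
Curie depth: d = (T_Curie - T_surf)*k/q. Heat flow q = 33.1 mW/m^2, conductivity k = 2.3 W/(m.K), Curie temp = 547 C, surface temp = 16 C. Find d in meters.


T_Curie - T_surf = 547 - 16 = 531 C
Convert q to W/m^2: 33.1 mW/m^2 = 0.0331 W/m^2
d = 531 * 2.3 / 0.0331 = 36897.28 m

36897.28


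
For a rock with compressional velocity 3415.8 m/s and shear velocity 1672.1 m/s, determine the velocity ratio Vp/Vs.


Vp/Vs = 3415.8 / 1672.1
= 2.0428

2.0428


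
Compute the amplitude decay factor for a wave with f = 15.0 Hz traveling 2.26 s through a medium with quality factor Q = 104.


pi*f*t/Q = pi*15.0*2.26/104 = 1.024038
A/A0 = exp(-1.024038) = 0.359142

0.359142


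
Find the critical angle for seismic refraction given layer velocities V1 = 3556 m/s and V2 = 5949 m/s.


V1/V2 = 3556/5949 = 0.597748
theta_c = arcsin(0.597748) = 36.7087 degrees

36.7087


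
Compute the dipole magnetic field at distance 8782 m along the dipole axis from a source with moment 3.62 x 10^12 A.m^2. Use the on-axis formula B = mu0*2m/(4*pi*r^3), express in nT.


m = 3.62 x 10^12 = 3620000000000 A.m^2
2m = 7240000000000 A.m^2
r^3 = 8782^3 = 677298787768
B = (4pi*10^-7) * 7240000000000 / (4*pi * 677298787768) * 1e9
= 9098052.324796 / 8511187583748.88 * 1e9
= 1068.9522 nT

1068.9522


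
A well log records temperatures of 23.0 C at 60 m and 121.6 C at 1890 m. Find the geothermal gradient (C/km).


dT = 121.6 - 23.0 = 98.6 C
dz = 1890 - 60 = 1830 m
gradient = dT/dz * 1000 = 98.6/1830 * 1000 = 53.8798 C/km

53.8798


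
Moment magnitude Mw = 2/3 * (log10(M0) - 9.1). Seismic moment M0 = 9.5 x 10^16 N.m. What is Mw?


log10(M0) = log10(9.5 x 10^16) = 16.9777
Mw = 2/3 * (16.9777 - 9.1)
= 2/3 * 7.8777
= 5.25

5.25


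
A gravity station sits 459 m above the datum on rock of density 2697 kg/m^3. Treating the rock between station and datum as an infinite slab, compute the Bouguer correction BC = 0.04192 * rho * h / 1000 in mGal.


BC = 0.04192 * rho * h / 1000
= 0.04192 * 2697 * 459 / 1000
= 51.8937 mGal

51.8937


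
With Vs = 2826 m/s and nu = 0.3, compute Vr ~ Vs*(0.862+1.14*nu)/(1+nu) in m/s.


Numerator factor = 0.862 + 1.14*0.3 = 1.204
Denominator = 1 + 0.3 = 1.3
Vr = 2826 * 1.204 / 1.3 = 2617.31 m/s

2617.31


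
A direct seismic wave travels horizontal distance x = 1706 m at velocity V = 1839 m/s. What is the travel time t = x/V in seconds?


t = x / V
= 1706 / 1839
= 0.9277 s

0.9277


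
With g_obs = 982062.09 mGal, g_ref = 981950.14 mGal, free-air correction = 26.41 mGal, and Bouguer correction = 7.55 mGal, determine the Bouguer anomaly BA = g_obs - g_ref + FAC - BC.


BA = g_obs - g_ref + FAC - BC
= 982062.09 - 981950.14 + 26.41 - 7.55
= 130.81 mGal

130.81


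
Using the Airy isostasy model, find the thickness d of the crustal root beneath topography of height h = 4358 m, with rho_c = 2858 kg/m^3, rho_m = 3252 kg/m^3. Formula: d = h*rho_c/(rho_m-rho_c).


rho_m - rho_c = 3252 - 2858 = 394
d = 4358 * 2858 / 394
= 12455164 / 394
= 31612.09 m

31612.09


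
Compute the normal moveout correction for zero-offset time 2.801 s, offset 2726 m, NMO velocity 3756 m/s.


x/Vnmo = 2726/3756 = 0.725772
(x/Vnmo)^2 = 0.526745
t0^2 = 7.845601
sqrt(7.845601 + 0.526745) = 2.893501
dt = 2.893501 - 2.801 = 0.092501

0.092501


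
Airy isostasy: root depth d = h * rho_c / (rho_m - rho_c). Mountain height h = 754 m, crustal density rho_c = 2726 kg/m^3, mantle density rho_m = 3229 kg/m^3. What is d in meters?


rho_m - rho_c = 3229 - 2726 = 503
d = 754 * 2726 / 503
= 2055404 / 503
= 4086.29 m

4086.29


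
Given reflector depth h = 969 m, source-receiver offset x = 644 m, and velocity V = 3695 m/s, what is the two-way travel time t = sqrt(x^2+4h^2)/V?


x^2 + 4h^2 = 644^2 + 4*969^2 = 414736 + 3755844 = 4170580
sqrt(4170580) = 2042.1998
t = 2042.1998 / 3695 = 0.5527 s

0.5527


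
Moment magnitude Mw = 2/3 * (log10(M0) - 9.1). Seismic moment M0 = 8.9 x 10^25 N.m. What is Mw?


log10(M0) = log10(8.9 x 10^25) = 25.9494
Mw = 2/3 * (25.9494 - 9.1)
= 2/3 * 16.8494
= 11.23

11.23


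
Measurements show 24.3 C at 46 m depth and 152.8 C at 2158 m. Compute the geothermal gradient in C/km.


dT = 152.8 - 24.3 = 128.5 C
dz = 2158 - 46 = 2112 m
gradient = dT/dz * 1000 = 128.5/2112 * 1000 = 60.8428 C/km

60.8428


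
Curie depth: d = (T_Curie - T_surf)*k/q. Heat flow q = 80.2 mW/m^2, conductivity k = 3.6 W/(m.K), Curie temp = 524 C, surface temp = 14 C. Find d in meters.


T_Curie - T_surf = 524 - 14 = 510 C
Convert q to W/m^2: 80.2 mW/m^2 = 0.0802 W/m^2
d = 510 * 3.6 / 0.0802 = 22892.77 m

22892.77


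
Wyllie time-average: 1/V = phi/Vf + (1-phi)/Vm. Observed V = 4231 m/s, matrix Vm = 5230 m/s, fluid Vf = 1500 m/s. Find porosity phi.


1/V - 1/Vm = 1/4231 - 1/5230 = 4.515e-05
1/Vf - 1/Vm = 1/1500 - 1/5230 = 0.00047546
phi = 4.515e-05 / 0.00047546 = 0.095

0.095


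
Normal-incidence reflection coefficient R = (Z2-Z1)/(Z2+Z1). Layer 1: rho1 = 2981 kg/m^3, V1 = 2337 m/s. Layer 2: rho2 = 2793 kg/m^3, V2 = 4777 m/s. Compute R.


Z1 = 2981 * 2337 = 6966597
Z2 = 2793 * 4777 = 13342161
R = (13342161 - 6966597) / (13342161 + 6966597) = 6375564 / 20308758 = 0.3139

0.3139


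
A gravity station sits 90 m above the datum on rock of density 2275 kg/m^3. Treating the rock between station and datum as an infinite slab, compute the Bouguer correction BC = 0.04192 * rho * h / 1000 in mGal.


BC = 0.04192 * rho * h / 1000
= 0.04192 * 2275 * 90 / 1000
= 8.5831 mGal

8.5831


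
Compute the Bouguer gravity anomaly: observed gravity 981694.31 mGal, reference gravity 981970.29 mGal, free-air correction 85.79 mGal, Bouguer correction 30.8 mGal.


BA = g_obs - g_ref + FAC - BC
= 981694.31 - 981970.29 + 85.79 - 30.8
= -220.99 mGal

-220.99


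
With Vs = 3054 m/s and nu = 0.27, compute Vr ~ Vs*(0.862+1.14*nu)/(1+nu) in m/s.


Numerator factor = 0.862 + 1.14*0.27 = 1.1698
Denominator = 1 + 0.27 = 1.27
Vr = 3054 * 1.1698 / 1.27 = 2813.05 m/s

2813.05


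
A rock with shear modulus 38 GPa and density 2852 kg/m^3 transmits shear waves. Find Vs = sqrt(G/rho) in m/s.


Convert G to Pa: G = 38e9 Pa
Compute G/rho = 38e9 / 2852 = 13323983.1697
Vs = sqrt(13323983.1697) = 3650.2 m/s

3650.2


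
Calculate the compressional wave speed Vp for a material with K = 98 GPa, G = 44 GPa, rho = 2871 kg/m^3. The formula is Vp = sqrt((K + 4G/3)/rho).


First compute the effective modulus:
K + 4G/3 = 98e9 + 4*44e9/3 = 156666666666.67 Pa
Then divide by density:
156666666666.67 / 2871 = 54568675.2583 Pa/(kg/m^3)
Take the square root:
Vp = sqrt(54568675.2583) = 7387.06 m/s

7387.06


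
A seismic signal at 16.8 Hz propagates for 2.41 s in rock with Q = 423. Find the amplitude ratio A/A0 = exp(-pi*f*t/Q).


pi*f*t/Q = pi*16.8*2.41/423 = 0.300702
A/A0 = exp(-0.300702) = 0.740299

0.740299


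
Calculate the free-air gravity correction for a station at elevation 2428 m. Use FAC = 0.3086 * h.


FAC = 0.3086 * h
= 0.3086 * 2428
= 749.2808 mGal

749.2808


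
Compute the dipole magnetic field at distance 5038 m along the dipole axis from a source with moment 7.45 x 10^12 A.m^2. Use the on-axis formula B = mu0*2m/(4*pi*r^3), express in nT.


m = 7.45 x 10^12 = 7450000000000 A.m^2
2m = 14900000000000 A.m^2
r^3 = 5038^3 = 127871714872
B = (4pi*10^-7) * 14900000000000 / (4*pi * 127871714872) * 1e9
= 18723892.215395 / 1606883360175.22 * 1e9
= 11652.3033 nT

11652.3033


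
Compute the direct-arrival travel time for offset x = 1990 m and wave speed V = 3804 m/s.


t = x / V
= 1990 / 3804
= 0.5231 s

0.5231


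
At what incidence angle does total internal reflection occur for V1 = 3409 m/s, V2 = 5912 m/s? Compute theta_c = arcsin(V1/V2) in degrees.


V1/V2 = 3409/5912 = 0.576624
theta_c = arcsin(0.576624) = 35.2134 degrees

35.2134


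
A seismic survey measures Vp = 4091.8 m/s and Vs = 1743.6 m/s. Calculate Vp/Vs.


Vp/Vs = 4091.8 / 1743.6
= 2.3468

2.3468


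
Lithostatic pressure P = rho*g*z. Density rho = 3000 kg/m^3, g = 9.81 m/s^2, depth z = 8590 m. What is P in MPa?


P = rho * g * z / 1e6
= 3000 * 9.81 * 8590 / 1e6
= 252803700.0 / 1e6
= 252.8037 MPa

252.8037


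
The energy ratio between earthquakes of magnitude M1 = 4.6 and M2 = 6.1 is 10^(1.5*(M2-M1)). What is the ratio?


M2 - M1 = 6.1 - 4.6 = 1.5
1.5 * 1.5 = 2.25
ratio = 10^2.25 = 177.83

177.83


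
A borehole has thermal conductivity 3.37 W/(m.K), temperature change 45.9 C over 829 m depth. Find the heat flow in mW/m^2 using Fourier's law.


q = k * dT / dz * 1000
= 3.37 * 45.9 / 829 * 1000
= 0.18659 * 1000
= 186.5899 mW/m^2

186.5899


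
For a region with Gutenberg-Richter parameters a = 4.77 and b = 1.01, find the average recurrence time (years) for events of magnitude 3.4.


log10(N) = 4.77 - 1.01*3.4 = 1.336
N = 10^1.336 = 21.677041
T = 1/N = 1/21.677041 = 0.0461 years

0.0461


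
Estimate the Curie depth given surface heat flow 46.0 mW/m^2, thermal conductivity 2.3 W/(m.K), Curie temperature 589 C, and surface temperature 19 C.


T_Curie - T_surf = 589 - 19 = 570 C
Convert q to W/m^2: 46.0 mW/m^2 = 0.046 W/m^2
d = 570 * 2.3 / 0.046 = 28500.0 m

28500.0


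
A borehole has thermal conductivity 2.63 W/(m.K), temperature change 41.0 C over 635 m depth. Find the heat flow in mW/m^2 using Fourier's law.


q = k * dT / dz * 1000
= 2.63 * 41.0 / 635 * 1000
= 0.169811 * 1000
= 169.811 mW/m^2

169.811


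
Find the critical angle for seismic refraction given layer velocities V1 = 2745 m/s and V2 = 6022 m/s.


V1/V2 = 2745/6022 = 0.455829
theta_c = arcsin(0.455829) = 27.1183 degrees

27.1183


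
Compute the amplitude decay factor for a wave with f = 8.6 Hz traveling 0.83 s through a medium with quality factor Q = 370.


pi*f*t/Q = pi*8.6*0.83/370 = 0.060607
A/A0 = exp(-0.060607) = 0.941193

0.941193


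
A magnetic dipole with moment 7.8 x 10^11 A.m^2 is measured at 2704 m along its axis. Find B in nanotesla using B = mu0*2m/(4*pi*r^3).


m = 7.8 x 10^11 = 780000000000 A.m^2
2m = 1560000000000 A.m^2
r^3 = 2704^3 = 19770609664
B = (4pi*10^-7) * 1560000000000 / (4*pi * 19770609664) * 1e9
= 1960353.81584 / 248444808309.66 * 1e9
= 7890.5002 nT

7890.5002


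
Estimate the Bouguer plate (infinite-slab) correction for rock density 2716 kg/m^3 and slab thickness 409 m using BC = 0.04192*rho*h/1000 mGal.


BC = 0.04192 * rho * h / 1000
= 0.04192 * 2716 * 409 / 1000
= 46.5666 mGal

46.5666


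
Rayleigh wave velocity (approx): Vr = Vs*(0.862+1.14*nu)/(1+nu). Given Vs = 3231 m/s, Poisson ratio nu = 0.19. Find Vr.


Numerator factor = 0.862 + 1.14*0.19 = 1.0786
Denominator = 1 + 0.19 = 1.19
Vr = 3231 * 1.0786 / 1.19 = 2928.53 m/s

2928.53


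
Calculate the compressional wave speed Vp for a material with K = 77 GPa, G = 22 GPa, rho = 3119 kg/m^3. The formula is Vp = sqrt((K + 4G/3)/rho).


First compute the effective modulus:
K + 4G/3 = 77e9 + 4*22e9/3 = 106333333333.33 Pa
Then divide by density:
106333333333.33 / 3119 = 34092123.5439 Pa/(kg/m^3)
Take the square root:
Vp = sqrt(34092123.5439) = 5838.85 m/s

5838.85


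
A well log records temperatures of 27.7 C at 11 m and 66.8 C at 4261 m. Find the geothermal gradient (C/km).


dT = 66.8 - 27.7 = 39.1 C
dz = 4261 - 11 = 4250 m
gradient = dT/dz * 1000 = 39.1/4250 * 1000 = 9.2 C/km

9.2


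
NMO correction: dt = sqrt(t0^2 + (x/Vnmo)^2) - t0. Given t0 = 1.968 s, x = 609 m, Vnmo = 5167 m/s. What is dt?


x/Vnmo = 609/5167 = 0.117863
(x/Vnmo)^2 = 0.013892
t0^2 = 3.873024
sqrt(3.873024 + 0.013892) = 1.971526
dt = 1.971526 - 1.968 = 0.003526

0.003526


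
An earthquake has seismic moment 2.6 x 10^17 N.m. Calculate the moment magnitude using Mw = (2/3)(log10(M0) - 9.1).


log10(M0) = log10(2.6 x 10^17) = 17.415
Mw = 2/3 * (17.415 - 9.1)
= 2/3 * 8.315
= 5.54

5.54


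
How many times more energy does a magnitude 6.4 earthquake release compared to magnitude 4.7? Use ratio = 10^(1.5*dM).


M2 - M1 = 6.4 - 4.7 = 1.7
1.5 * 1.7 = 2.55
ratio = 10^2.55 = 354.81

354.81


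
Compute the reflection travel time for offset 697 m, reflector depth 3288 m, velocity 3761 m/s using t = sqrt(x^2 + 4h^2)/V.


x^2 + 4h^2 = 697^2 + 4*3288^2 = 485809 + 43243776 = 43729585
sqrt(43729585) = 6612.8349
t = 6612.8349 / 3761 = 1.7583 s

1.7583


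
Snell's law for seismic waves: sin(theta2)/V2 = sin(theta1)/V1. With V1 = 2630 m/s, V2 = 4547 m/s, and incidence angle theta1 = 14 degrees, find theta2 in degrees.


sin(theta1) = sin(14 deg) = 0.241922
sin(theta2) = V2/V1 * sin(theta1) = 4547/2630 * 0.241922 = 0.418258
theta2 = arcsin(0.418258) = 24.7247 degrees

24.7247


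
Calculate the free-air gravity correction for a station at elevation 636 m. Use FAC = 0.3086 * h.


FAC = 0.3086 * h
= 0.3086 * 636
= 196.2696 mGal

196.2696


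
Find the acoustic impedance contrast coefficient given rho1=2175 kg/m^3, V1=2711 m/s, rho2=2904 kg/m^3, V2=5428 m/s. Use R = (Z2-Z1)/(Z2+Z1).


Z1 = 2175 * 2711 = 5896425
Z2 = 2904 * 5428 = 15762912
R = (15762912 - 5896425) / (15762912 + 5896425) = 9866487 / 21659337 = 0.4555

0.4555


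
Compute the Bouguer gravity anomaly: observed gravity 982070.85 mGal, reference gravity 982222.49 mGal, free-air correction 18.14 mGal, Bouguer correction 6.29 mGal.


BA = g_obs - g_ref + FAC - BC
= 982070.85 - 982222.49 + 18.14 - 6.29
= -139.79 mGal

-139.79


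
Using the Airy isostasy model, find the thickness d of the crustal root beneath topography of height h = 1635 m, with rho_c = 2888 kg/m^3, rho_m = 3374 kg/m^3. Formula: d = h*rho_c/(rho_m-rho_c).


rho_m - rho_c = 3374 - 2888 = 486
d = 1635 * 2888 / 486
= 4721880 / 486
= 9715.8 m

9715.8


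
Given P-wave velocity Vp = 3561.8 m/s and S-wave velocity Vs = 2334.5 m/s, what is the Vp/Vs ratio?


Vp/Vs = 3561.8 / 2334.5
= 1.5257

1.5257


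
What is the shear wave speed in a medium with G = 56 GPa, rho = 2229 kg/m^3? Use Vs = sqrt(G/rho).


Convert G to Pa: G = 56e9 Pa
Compute G/rho = 56e9 / 2229 = 25123373.7102
Vs = sqrt(25123373.7102) = 5012.32 m/s

5012.32


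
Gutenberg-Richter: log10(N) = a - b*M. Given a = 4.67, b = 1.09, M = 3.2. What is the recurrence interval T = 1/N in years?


log10(N) = 4.67 - 1.09*3.2 = 1.182
N = 10^1.182 = 15.205475
T = 1/N = 1/15.205475 = 0.0658 years

0.0658


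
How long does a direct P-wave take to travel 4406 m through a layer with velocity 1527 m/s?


t = x / V
= 4406 / 1527
= 2.8854 s

2.8854


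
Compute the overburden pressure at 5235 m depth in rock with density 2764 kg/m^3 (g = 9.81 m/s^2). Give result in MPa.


P = rho * g * z / 1e6
= 2764 * 9.81 * 5235 / 1e6
= 141946187.4 / 1e6
= 141.9462 MPa

141.9462


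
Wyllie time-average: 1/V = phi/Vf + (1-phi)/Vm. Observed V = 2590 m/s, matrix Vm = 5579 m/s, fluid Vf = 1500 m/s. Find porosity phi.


1/V - 1/Vm = 1/2590 - 1/5579 = 0.00020686
1/Vf - 1/Vm = 1/1500 - 1/5579 = 0.00048742
phi = 0.00020686 / 0.00048742 = 0.4244

0.4244


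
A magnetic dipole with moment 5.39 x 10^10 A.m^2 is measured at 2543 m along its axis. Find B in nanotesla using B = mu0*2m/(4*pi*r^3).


m = 5.39 x 10^10 = 53900000000 A.m^2
2m = 107800000000 A.m^2
r^3 = 2543^3 = 16445197007
B = (4pi*10^-7) * 107800000000 / (4*pi * 16445197007) * 1e9
= 135465.475223 / 206656440416.11 * 1e9
= 655.5105 nT

655.5105


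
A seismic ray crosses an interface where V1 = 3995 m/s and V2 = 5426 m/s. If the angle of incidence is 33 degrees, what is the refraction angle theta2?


sin(theta1) = sin(33 deg) = 0.544639
sin(theta2) = V2/V1 * sin(theta1) = 5426/3995 * 0.544639 = 0.739728
theta2 = arcsin(0.739728) = 47.7082 degrees

47.7082


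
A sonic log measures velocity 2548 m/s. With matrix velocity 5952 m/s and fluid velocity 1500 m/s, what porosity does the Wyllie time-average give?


1/V - 1/Vm = 1/2548 - 1/5952 = 0.00022445
1/Vf - 1/Vm = 1/1500 - 1/5952 = 0.00049866
phi = 0.00022445 / 0.00049866 = 0.4501

0.4501


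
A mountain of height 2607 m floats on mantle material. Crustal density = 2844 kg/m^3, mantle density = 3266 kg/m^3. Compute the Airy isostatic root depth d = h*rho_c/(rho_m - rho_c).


rho_m - rho_c = 3266 - 2844 = 422
d = 2607 * 2844 / 422
= 7414308 / 422
= 17569.45 m

17569.45


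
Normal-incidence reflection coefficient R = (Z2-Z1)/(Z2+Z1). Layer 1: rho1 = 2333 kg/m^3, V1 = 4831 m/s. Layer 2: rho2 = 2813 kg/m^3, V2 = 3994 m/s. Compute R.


Z1 = 2333 * 4831 = 11270723
Z2 = 2813 * 3994 = 11235122
R = (11235122 - 11270723) / (11235122 + 11270723) = -35601 / 22505845 = -0.0016

-0.0016


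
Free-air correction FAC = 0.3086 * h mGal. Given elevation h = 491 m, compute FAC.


FAC = 0.3086 * h
= 0.3086 * 491
= 151.5226 mGal

151.5226


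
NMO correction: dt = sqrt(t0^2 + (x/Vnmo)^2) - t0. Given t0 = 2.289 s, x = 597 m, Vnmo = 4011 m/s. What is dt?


x/Vnmo = 597/4011 = 0.148841
(x/Vnmo)^2 = 0.022154
t0^2 = 5.239521
sqrt(5.239521 + 0.022154) = 2.293834
dt = 2.293834 - 2.289 = 0.004834

0.004834


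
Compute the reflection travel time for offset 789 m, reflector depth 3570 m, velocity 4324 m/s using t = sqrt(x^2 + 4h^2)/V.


x^2 + 4h^2 = 789^2 + 4*3570^2 = 622521 + 50979600 = 51602121
sqrt(51602121) = 7183.4616
t = 7183.4616 / 4324 = 1.6613 s

1.6613


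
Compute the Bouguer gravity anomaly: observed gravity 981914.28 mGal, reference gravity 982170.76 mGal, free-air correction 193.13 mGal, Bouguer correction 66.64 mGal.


BA = g_obs - g_ref + FAC - BC
= 981914.28 - 982170.76 + 193.13 - 66.64
= -129.99 mGal

-129.99


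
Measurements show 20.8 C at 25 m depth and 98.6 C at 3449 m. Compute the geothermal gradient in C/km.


dT = 98.6 - 20.8 = 77.8 C
dz = 3449 - 25 = 3424 m
gradient = dT/dz * 1000 = 77.8/3424 * 1000 = 22.722 C/km

22.722


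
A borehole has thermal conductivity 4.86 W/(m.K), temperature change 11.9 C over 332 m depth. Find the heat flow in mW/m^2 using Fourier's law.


q = k * dT / dz * 1000
= 4.86 * 11.9 / 332 * 1000
= 0.174199 * 1000
= 174.1988 mW/m^2

174.1988


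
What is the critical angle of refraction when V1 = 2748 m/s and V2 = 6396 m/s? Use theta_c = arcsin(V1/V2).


V1/V2 = 2748/6396 = 0.429644
theta_c = arcsin(0.429644) = 25.4449 degrees

25.4449


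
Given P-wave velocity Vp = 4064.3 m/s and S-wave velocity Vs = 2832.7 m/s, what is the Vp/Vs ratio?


Vp/Vs = 4064.3 / 2832.7
= 1.4348

1.4348


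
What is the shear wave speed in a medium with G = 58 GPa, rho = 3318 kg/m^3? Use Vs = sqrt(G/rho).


Convert G to Pa: G = 58e9 Pa
Compute G/rho = 58e9 / 3318 = 17480409.8855
Vs = sqrt(17480409.8855) = 4180.96 m/s

4180.96


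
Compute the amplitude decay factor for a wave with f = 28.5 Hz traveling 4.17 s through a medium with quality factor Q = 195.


pi*f*t/Q = pi*28.5*4.17/195 = 1.91468
A/A0 = exp(-1.91468) = 0.147389

0.147389


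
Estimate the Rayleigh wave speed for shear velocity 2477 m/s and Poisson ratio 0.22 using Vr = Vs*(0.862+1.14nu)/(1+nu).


Numerator factor = 0.862 + 1.14*0.22 = 1.1128
Denominator = 1 + 0.22 = 1.22
Vr = 2477 * 1.1128 / 1.22 = 2259.35 m/s

2259.35


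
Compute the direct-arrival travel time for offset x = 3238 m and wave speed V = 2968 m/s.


t = x / V
= 3238 / 2968
= 1.091 s

1.091


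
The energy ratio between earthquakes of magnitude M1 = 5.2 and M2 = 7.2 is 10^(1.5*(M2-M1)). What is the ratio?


M2 - M1 = 7.2 - 5.2 = 2.0
1.5 * 2.0 = 3.0
ratio = 10^3.0 = 1000.0

1000.0


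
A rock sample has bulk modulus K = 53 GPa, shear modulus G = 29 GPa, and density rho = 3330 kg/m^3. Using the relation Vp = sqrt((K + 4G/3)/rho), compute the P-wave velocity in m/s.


First compute the effective modulus:
K + 4G/3 = 53e9 + 4*29e9/3 = 91666666666.67 Pa
Then divide by density:
91666666666.67 / 3330 = 27527527.5275 Pa/(kg/m^3)
Take the square root:
Vp = sqrt(27527527.5275) = 5246.67 m/s

5246.67


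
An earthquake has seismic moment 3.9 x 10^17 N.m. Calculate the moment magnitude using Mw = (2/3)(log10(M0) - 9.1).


log10(M0) = log10(3.9 x 10^17) = 17.5911
Mw = 2/3 * (17.5911 - 9.1)
= 2/3 * 8.4911
= 5.66

5.66


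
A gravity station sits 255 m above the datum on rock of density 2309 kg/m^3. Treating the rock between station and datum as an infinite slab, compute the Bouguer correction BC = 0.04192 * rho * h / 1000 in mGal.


BC = 0.04192 * rho * h / 1000
= 0.04192 * 2309 * 255 / 1000
= 24.6823 mGal

24.6823


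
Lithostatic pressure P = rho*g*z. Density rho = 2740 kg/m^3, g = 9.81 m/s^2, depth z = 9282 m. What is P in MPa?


P = rho * g * z / 1e6
= 2740 * 9.81 * 9282 / 1e6
= 249494590.8 / 1e6
= 249.4946 MPa

249.4946


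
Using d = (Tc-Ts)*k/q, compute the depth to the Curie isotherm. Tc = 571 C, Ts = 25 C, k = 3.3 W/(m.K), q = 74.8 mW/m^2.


T_Curie - T_surf = 571 - 25 = 546 C
Convert q to W/m^2: 74.8 mW/m^2 = 0.0748 W/m^2
d = 546 * 3.3 / 0.0748 = 24088.24 m

24088.24


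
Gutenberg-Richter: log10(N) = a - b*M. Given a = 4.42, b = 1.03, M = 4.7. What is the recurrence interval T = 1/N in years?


log10(N) = 4.42 - 1.03*4.7 = -0.421
N = 10^-0.421 = 0.379315
T = 1/N = 1/0.379315 = 2.6363 years

2.6363


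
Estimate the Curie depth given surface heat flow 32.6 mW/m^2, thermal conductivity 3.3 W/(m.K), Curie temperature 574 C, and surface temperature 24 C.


T_Curie - T_surf = 574 - 24 = 550 C
Convert q to W/m^2: 32.6 mW/m^2 = 0.0326 W/m^2
d = 550 * 3.3 / 0.0326 = 55674.85 m

55674.85


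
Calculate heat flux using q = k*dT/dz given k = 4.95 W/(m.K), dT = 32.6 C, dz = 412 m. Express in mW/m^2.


q = k * dT / dz * 1000
= 4.95 * 32.6 / 412 * 1000
= 0.391675 * 1000
= 391.6748 mW/m^2

391.6748


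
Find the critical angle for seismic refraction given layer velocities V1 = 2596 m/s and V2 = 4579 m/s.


V1/V2 = 2596/4579 = 0.566936
theta_c = arcsin(0.566936) = 34.5368 degrees

34.5368


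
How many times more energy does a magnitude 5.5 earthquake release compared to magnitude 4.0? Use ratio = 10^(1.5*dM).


M2 - M1 = 5.5 - 4.0 = 1.5
1.5 * 1.5 = 2.25
ratio = 10^2.25 = 177.83

177.83


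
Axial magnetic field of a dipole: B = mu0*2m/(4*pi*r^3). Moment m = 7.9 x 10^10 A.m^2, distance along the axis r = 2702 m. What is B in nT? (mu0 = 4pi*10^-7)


m = 7.9 x 10^10 = 79000000000 A.m^2
2m = 158000000000 A.m^2
r^3 = 2702^3 = 19726772408
B = (4pi*10^-7) * 158000000000 / (4*pi * 19726772408) * 1e9
= 198548.655707 / 247893933104.04 * 1e9
= 800.942 nT

800.942


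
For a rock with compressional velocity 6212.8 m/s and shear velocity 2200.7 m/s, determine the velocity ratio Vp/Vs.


Vp/Vs = 6212.8 / 2200.7
= 2.8231

2.8231


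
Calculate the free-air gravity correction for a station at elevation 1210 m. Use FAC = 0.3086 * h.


FAC = 0.3086 * h
= 0.3086 * 1210
= 373.406 mGal

373.406


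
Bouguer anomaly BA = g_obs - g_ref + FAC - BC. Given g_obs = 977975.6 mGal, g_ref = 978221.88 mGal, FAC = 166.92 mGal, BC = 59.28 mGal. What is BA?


BA = g_obs - g_ref + FAC - BC
= 977975.6 - 978221.88 + 166.92 - 59.28
= -138.64 mGal

-138.64


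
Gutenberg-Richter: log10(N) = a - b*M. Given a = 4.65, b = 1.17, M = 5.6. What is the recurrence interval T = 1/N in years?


log10(N) = 4.65 - 1.17*5.6 = -1.902
N = 10^-1.902 = 0.012531
T = 1/N = 1/0.012531 = 79.7995 years

79.7995


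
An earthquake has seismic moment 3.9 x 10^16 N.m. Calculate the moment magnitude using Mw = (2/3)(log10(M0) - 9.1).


log10(M0) = log10(3.9 x 10^16) = 16.5911
Mw = 2/3 * (16.5911 - 9.1)
= 2/3 * 7.4911
= 4.99

4.99


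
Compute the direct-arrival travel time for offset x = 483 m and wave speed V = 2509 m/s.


t = x / V
= 483 / 2509
= 0.1925 s

0.1925


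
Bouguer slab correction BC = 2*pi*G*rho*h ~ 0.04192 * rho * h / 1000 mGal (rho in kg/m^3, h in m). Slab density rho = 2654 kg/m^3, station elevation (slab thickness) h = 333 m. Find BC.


BC = 0.04192 * rho * h / 1000
= 0.04192 * 2654 * 333 / 1000
= 37.0481 mGal

37.0481


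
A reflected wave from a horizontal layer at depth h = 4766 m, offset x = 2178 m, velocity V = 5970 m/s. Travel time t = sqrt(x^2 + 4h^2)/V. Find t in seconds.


x^2 + 4h^2 = 2178^2 + 4*4766^2 = 4743684 + 90859024 = 95602708
sqrt(95602708) = 9777.6637
t = 9777.6637 / 5970 = 1.6378 s

1.6378


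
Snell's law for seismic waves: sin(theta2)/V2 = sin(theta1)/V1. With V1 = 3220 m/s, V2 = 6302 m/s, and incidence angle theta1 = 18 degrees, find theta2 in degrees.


sin(theta1) = sin(18 deg) = 0.309017
sin(theta2) = V2/V1 * sin(theta1) = 6302/3220 * 0.309017 = 0.60479
theta2 = arcsin(0.60479) = 37.2138 degrees

37.2138


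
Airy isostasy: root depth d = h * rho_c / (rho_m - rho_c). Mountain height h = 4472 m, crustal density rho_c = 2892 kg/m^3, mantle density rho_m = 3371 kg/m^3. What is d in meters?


rho_m - rho_c = 3371 - 2892 = 479
d = 4472 * 2892 / 479
= 12933024 / 479
= 27000.05 m

27000.05


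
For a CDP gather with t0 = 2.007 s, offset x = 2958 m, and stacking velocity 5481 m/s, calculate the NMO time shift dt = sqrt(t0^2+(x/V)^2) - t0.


x/Vnmo = 2958/5481 = 0.539683
(x/Vnmo)^2 = 0.291257
t0^2 = 4.028049
sqrt(4.028049 + 0.291257) = 2.078294
dt = 2.078294 - 2.007 = 0.071294

0.071294


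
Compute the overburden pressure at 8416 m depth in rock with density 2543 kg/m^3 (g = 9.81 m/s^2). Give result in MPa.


P = rho * g * z / 1e6
= 2543 * 9.81 * 8416 / 1e6
= 209952521.28 / 1e6
= 209.9525 MPa

209.9525


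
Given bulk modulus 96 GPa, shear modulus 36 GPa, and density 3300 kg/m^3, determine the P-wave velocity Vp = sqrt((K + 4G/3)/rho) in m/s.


First compute the effective modulus:
K + 4G/3 = 96e9 + 4*36e9/3 = 144000000000.0 Pa
Then divide by density:
144000000000.0 / 3300 = 43636363.6364 Pa/(kg/m^3)
Take the square root:
Vp = sqrt(43636363.6364) = 6605.78 m/s

6605.78


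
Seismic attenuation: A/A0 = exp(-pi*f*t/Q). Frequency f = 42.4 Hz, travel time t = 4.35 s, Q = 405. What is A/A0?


pi*f*t/Q = pi*42.4*4.35/405 = 1.430705
A/A0 = exp(-1.430705) = 0.23914

0.23914


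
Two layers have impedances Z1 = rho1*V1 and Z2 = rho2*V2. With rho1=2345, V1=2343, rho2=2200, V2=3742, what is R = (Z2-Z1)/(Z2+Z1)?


Z1 = 2345 * 2343 = 5494335
Z2 = 2200 * 3742 = 8232400
R = (8232400 - 5494335) / (8232400 + 5494335) = 2738065 / 13726735 = 0.1995

0.1995


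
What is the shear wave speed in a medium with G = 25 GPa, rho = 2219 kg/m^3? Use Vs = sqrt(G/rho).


Convert G to Pa: G = 25e9 Pa
Compute G/rho = 25e9 / 2219 = 11266336.1875
Vs = sqrt(11266336.1875) = 3356.54 m/s

3356.54


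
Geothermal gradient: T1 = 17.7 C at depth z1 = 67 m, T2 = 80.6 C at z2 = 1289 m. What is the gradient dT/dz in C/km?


dT = 80.6 - 17.7 = 62.9 C
dz = 1289 - 67 = 1222 m
gradient = dT/dz * 1000 = 62.9/1222 * 1000 = 51.473 C/km

51.473


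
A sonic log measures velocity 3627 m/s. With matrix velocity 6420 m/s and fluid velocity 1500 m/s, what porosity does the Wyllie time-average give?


1/V - 1/Vm = 1/3627 - 1/6420 = 0.00011995
1/Vf - 1/Vm = 1/1500 - 1/6420 = 0.0005109
phi = 0.00011995 / 0.0005109 = 0.2348

0.2348


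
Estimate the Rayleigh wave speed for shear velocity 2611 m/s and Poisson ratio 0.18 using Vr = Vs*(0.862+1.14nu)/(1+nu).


Numerator factor = 0.862 + 1.14*0.18 = 1.0672
Denominator = 1 + 0.18 = 1.18
Vr = 2611 * 1.0672 / 1.18 = 2361.41 m/s

2361.41


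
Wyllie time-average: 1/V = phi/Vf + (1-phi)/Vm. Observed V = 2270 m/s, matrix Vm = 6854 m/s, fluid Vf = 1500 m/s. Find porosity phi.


1/V - 1/Vm = 1/2270 - 1/6854 = 0.00029463
1/Vf - 1/Vm = 1/1500 - 1/6854 = 0.00052077
phi = 0.00029463 / 0.00052077 = 0.5658

0.5658


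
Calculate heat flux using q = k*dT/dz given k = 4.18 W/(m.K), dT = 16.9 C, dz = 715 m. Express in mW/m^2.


q = k * dT / dz * 1000
= 4.18 * 16.9 / 715 * 1000
= 0.0988 * 1000
= 98.8 mW/m^2

98.8


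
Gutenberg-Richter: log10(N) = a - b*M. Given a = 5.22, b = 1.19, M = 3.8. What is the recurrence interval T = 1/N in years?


log10(N) = 5.22 - 1.19*3.8 = 0.698
N = 10^0.698 = 4.988845
T = 1/N = 1/4.988845 = 0.2004 years

0.2004


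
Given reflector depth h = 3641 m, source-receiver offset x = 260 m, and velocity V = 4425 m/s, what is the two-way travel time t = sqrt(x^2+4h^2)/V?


x^2 + 4h^2 = 260^2 + 4*3641^2 = 67600 + 53027524 = 53095124
sqrt(53095124) = 7286.6401
t = 7286.6401 / 4425 = 1.6467 s

1.6467


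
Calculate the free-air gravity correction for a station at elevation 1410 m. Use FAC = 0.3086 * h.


FAC = 0.3086 * h
= 0.3086 * 1410
= 435.126 mGal

435.126


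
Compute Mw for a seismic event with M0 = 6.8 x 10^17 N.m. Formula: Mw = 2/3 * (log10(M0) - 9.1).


log10(M0) = log10(6.8 x 10^17) = 17.8325
Mw = 2/3 * (17.8325 - 9.1)
= 2/3 * 8.7325
= 5.82

5.82


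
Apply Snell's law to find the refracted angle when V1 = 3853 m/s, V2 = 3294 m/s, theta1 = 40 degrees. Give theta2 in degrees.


sin(theta1) = sin(40 deg) = 0.642788
sin(theta2) = V2/V1 * sin(theta1) = 3294/3853 * 0.642788 = 0.549531
theta2 = arcsin(0.549531) = 33.3348 degrees

33.3348


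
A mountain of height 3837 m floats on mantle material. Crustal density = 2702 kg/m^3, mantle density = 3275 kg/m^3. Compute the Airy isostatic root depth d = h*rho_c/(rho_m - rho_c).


rho_m - rho_c = 3275 - 2702 = 573
d = 3837 * 2702 / 573
= 10367574 / 573
= 18093.5 m

18093.5


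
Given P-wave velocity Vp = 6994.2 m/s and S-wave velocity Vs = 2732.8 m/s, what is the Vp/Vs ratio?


Vp/Vs = 6994.2 / 2732.8
= 2.5594

2.5594


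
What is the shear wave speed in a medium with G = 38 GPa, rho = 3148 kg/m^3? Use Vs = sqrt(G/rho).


Convert G to Pa: G = 38e9 Pa
Compute G/rho = 38e9 / 3148 = 12071156.2897
Vs = sqrt(12071156.2897) = 3474.36 m/s

3474.36


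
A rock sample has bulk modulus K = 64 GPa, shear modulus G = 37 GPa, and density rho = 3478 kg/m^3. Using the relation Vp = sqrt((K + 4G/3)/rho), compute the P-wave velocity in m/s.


First compute the effective modulus:
K + 4G/3 = 64e9 + 4*37e9/3 = 113333333333.33 Pa
Then divide by density:
113333333333.33 / 3478 = 32585777.2666 Pa/(kg/m^3)
Take the square root:
Vp = sqrt(32585777.2666) = 5708.4 m/s

5708.4


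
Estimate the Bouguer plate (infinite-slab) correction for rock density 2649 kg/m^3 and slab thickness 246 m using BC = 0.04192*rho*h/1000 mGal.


BC = 0.04192 * rho * h / 1000
= 0.04192 * 2649 * 246 / 1000
= 27.3173 mGal

27.3173


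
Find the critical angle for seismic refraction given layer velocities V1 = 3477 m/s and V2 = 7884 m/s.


V1/V2 = 3477/7884 = 0.44102
theta_c = arcsin(0.44102) = 26.169 degrees

26.169


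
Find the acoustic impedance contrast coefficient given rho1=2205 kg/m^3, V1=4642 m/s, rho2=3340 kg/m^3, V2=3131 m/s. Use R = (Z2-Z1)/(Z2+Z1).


Z1 = 2205 * 4642 = 10235610
Z2 = 3340 * 3131 = 10457540
R = (10457540 - 10235610) / (10457540 + 10235610) = 221930 / 20693150 = 0.0107

0.0107


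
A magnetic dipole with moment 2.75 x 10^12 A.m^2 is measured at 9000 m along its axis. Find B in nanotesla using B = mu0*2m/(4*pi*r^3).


m = 2.75 x 10^12 = 2750000000000 A.m^2
2m = 5500000000000 A.m^2
r^3 = 9000^3 = 729000000000
B = (4pi*10^-7) * 5500000000000 / (4*pi * 729000000000) * 1e9
= 6911503.837898 / 9160884177867.84 * 1e9
= 754.4582 nT

754.4582


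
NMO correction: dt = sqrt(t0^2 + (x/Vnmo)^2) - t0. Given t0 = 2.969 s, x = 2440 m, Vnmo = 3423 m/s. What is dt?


x/Vnmo = 2440/3423 = 0.712825
(x/Vnmo)^2 = 0.508119
t0^2 = 8.814961
sqrt(8.814961 + 0.508119) = 3.053372
dt = 3.053372 - 2.969 = 0.084372

0.084372


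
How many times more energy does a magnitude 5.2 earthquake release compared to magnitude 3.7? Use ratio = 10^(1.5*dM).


M2 - M1 = 5.2 - 3.7 = 1.5
1.5 * 1.5 = 2.25
ratio = 10^2.25 = 177.83

177.83


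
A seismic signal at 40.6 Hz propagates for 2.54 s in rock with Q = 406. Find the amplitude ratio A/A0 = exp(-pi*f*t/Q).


pi*f*t/Q = pi*40.6*2.54/406 = 0.797965
A/A0 = exp(-0.797965) = 0.450244

0.450244


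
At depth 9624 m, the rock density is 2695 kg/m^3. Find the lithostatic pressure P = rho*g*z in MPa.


P = rho * g * z / 1e6
= 2695 * 9.81 * 9624 / 1e6
= 254438830.8 / 1e6
= 254.4388 MPa

254.4388


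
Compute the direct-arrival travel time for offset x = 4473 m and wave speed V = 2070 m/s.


t = x / V
= 4473 / 2070
= 2.1609 s

2.1609


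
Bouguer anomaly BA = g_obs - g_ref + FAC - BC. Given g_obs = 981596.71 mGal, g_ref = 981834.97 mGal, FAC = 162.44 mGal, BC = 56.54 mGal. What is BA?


BA = g_obs - g_ref + FAC - BC
= 981596.71 - 981834.97 + 162.44 - 56.54
= -132.36 mGal

-132.36


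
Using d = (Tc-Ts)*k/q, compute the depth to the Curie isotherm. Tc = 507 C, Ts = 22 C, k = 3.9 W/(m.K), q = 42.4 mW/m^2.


T_Curie - T_surf = 507 - 22 = 485 C
Convert q to W/m^2: 42.4 mW/m^2 = 0.0424 W/m^2
d = 485 * 3.9 / 0.0424 = 44610.85 m

44610.85


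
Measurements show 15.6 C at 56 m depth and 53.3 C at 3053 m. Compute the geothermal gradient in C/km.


dT = 53.3 - 15.6 = 37.7 C
dz = 3053 - 56 = 2997 m
gradient = dT/dz * 1000 = 37.7/2997 * 1000 = 12.5792 C/km

12.5792


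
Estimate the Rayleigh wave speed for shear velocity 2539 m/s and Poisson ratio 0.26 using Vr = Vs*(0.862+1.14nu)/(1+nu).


Numerator factor = 0.862 + 1.14*0.26 = 1.1584
Denominator = 1 + 0.26 = 1.26
Vr = 2539 * 1.1584 / 1.26 = 2334.27 m/s

2334.27


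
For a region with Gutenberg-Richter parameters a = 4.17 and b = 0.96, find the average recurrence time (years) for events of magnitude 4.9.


log10(N) = 4.17 - 0.96*4.9 = -0.534
N = 10^-0.534 = 0.292415
T = 1/N = 1/0.292415 = 3.4198 years

3.4198


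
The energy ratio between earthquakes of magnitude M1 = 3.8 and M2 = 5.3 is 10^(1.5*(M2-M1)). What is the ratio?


M2 - M1 = 5.3 - 3.8 = 1.5
1.5 * 1.5 = 2.25
ratio = 10^2.25 = 177.83

177.83


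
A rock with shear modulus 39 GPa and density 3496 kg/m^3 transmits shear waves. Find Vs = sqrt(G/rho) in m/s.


Convert G to Pa: G = 39e9 Pa
Compute G/rho = 39e9 / 3496 = 11155606.4073
Vs = sqrt(11155606.4073) = 3340.0 m/s

3340.0


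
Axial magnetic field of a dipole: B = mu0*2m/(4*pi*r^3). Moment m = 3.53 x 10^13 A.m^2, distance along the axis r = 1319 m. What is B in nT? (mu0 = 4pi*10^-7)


m = 3.53 x 10^13 = 35300000000000 A.m^2
2m = 70600000000000 A.m^2
r^3 = 1319^3 = 2294744759
B = (4pi*10^-7) * 70600000000000 / (4*pi * 2294744759) * 1e9
= 88718576.537376 / 28836613106.95 * 1e9
= 3076594.8903 nT

3076594.8903


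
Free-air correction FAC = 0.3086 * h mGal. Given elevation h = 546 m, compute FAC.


FAC = 0.3086 * h
= 0.3086 * 546
= 168.4956 mGal

168.4956


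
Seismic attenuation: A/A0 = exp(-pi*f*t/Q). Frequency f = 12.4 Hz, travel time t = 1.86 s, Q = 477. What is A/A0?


pi*f*t/Q = pi*12.4*1.86/477 = 0.151903
A/A0 = exp(-0.151903) = 0.859072

0.859072


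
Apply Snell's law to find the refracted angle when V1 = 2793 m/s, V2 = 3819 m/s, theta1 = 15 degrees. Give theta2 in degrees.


sin(theta1) = sin(15 deg) = 0.258819
sin(theta2) = V2/V1 * sin(theta1) = 3819/2793 * 0.258819 = 0.353895
theta2 = arcsin(0.353895) = 20.7258 degrees

20.7258


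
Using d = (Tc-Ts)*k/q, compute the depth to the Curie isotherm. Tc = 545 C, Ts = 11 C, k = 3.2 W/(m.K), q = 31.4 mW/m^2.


T_Curie - T_surf = 545 - 11 = 534 C
Convert q to W/m^2: 31.4 mW/m^2 = 0.0314 W/m^2
d = 534 * 3.2 / 0.0314 = 54420.38 m

54420.38


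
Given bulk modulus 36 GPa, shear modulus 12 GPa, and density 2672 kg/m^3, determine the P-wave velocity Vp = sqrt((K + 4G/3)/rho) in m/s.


First compute the effective modulus:
K + 4G/3 = 36e9 + 4*12e9/3 = 52000000000.0 Pa
Then divide by density:
52000000000.0 / 2672 = 19461077.8443 Pa/(kg/m^3)
Take the square root:
Vp = sqrt(19461077.8443) = 4411.47 m/s

4411.47


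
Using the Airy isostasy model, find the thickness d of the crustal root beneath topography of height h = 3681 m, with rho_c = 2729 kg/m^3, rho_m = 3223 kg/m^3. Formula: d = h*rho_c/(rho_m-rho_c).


rho_m - rho_c = 3223 - 2729 = 494
d = 3681 * 2729 / 494
= 10045449 / 494
= 20334.92 m

20334.92


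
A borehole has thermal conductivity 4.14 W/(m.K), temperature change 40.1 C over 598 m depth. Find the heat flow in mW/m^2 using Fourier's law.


q = k * dT / dz * 1000
= 4.14 * 40.1 / 598 * 1000
= 0.277615 * 1000
= 277.6154 mW/m^2

277.6154


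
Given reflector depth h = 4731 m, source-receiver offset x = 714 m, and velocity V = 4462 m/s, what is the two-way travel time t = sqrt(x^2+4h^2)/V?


x^2 + 4h^2 = 714^2 + 4*4731^2 = 509796 + 89529444 = 90039240
sqrt(90039240) = 9488.9009
t = 9488.9009 / 4462 = 2.1266 s

2.1266


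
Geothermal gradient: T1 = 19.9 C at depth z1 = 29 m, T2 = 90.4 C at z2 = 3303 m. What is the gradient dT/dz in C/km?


dT = 90.4 - 19.9 = 70.5 C
dz = 3303 - 29 = 3274 m
gradient = dT/dz * 1000 = 70.5/3274 * 1000 = 21.5333 C/km

21.5333


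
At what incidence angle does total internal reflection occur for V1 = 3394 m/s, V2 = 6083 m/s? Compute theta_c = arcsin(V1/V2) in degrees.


V1/V2 = 3394/6083 = 0.557948
theta_c = arcsin(0.557948) = 33.914 degrees

33.914


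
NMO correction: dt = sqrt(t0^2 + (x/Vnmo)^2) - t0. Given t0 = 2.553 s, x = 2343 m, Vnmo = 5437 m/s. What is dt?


x/Vnmo = 2343/5437 = 0.430936
(x/Vnmo)^2 = 0.185706
t0^2 = 6.517809
sqrt(6.517809 + 0.185706) = 2.589115
dt = 2.589115 - 2.553 = 0.036115

0.036115
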